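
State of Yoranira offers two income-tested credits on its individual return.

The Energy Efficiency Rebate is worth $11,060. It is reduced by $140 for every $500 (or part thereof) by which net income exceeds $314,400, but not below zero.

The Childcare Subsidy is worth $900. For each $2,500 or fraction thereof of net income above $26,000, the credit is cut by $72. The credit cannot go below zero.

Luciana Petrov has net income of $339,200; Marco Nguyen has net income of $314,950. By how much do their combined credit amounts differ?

$6,720

Luciana ($339,200): Energy Efficiency Rebate: income exceeds $314,400 by $24,800, which is 50 full-or-partial $500 increments; reduction = 50 × $140 = $7,000, leaving $4,060. Childcare Subsidy: income exceeds $26,000 by $313,200 → 126 increments × $72 = $9,072 ≥ base, so the credit is $0. total $4,060 + $0 = $4,060
Marco ($314,950): Energy Efficiency Rebate: income exceeds $314,400 by $550, which is 2 full-or-partial $500 increments; reduction = 2 × $140 = $280, leaving $10,780. Childcare Subsidy: income exceeds $26,000 by $288,950 → 116 increments × $72 = $8,352 ≥ base, so the credit is $0. total $10,780 + $0 = $10,780
Difference: |$4,060 − $10,780| = $6,720.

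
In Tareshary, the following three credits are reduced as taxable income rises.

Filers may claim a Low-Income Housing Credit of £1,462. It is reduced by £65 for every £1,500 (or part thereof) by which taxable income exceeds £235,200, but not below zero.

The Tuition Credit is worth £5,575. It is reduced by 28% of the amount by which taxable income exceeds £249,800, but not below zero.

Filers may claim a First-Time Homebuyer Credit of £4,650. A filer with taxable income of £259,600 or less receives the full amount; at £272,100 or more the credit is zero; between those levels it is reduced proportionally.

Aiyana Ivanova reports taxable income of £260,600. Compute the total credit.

£7,186

Low-Income Housing Credit: income exceeds £235,200 by £25,400, which is 17 full-or-partial £1,500 increments; reduction = 17 × £65 = £1,105, leaving £357.
Tuition Credit: 28% of the £10,800 excess over £249,800 is £3,024; credit = £5,575 − £3,024 = £2,551.
First-Time Homebuyer Credit: £260,600 is £1,000 into a £12,500 phase-out range, leaving 11,500/12,500 of the credit: £4,650 × 11,500/12,500 = £4,278.
Total: £357 + £2,551 + £4,278 = £7,186.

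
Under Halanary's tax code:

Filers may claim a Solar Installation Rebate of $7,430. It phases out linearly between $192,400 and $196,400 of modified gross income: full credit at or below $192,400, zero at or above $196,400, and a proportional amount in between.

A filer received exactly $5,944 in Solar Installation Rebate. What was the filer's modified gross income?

$193,200

$5,944 is 5,944/7,430 of the full $7,430, so 1,486/7,430 of the $4,000 range has been used: income = $192,400 + $4,000 × 1,486/7,430 = $193,200.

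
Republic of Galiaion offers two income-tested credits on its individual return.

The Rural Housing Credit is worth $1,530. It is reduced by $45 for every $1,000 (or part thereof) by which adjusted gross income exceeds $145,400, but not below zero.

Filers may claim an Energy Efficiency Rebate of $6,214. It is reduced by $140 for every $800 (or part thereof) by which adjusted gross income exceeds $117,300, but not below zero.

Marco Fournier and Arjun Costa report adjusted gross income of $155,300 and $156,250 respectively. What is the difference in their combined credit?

$45

Marco ($155,300): Rural Housing Credit: income exceeds $145,400 by $9,900, which is 10 full-or-partial $1,000 increments; reduction = 10 × $45 = $450, leaving $1,080. Energy Efficiency Rebate: income exceeds $117,300 by $38,000 → 48 increments × $140 = $6,720 ≥ base, so the credit is $0. total $1,080 + $0 = $1,080
Arjun ($156,250): Rural Housing Credit: income exceeds $145,400 by $10,850, which is 11 full-or-partial $1,000 increments; reduction = 11 × $45 = $495, leaving $1,035. Energy Efficiency Rebate: income exceeds $117,300 by $38,950 → 49 increments × $140 = $6,860 ≥ base, so the credit is $0. total $1,035 + $0 = $1,035
Difference: |$1,080 − $1,035| = $45.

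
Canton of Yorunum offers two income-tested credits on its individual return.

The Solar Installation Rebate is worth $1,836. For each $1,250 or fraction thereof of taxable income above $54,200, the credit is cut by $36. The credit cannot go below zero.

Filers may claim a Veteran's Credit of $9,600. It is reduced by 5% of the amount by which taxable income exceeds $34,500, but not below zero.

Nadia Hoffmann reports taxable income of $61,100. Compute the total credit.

$9,890

Solar Installation Rebate: income exceeds $54,200 by $6,900, which is 6 full-or-partial $1,250 increments; reduction = 6 × $36 = $216, leaving $1,620.
Veteran's Credit: 5% of the $26,600 excess over $34,500 is $1,330; credit = $9,600 − $1,330 = $8,270.
Total: $1,620 + $8,270 = $9,890.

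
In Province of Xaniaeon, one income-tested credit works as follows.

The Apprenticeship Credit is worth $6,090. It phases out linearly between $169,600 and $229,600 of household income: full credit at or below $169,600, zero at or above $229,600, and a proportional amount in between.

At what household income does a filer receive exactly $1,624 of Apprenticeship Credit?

$213,600

$1,624 is 1,624/6,090 of the full $6,090, so 4,466/6,090 of the $60,000 range has been used: income = $169,600 + $60,000 × 4,466/6,090 = $213,600.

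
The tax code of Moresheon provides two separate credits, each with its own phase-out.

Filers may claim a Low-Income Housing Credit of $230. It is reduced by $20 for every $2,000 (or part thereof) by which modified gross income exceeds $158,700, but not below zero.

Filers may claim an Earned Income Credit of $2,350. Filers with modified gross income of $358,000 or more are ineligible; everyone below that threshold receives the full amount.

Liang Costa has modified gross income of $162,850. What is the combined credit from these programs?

Low-Income Housing Credit: income exceeds $158,700 by $4,150, which is 3 full-or-partial $2,000 increments; reduction = 3 × $20 = $60, leaving $170.
Earned Income Credit: $162,850 is below the $358,000 cutoff, so the full $2,350 applies.
Total: $170 + $2,350 = $2,520.

$2,520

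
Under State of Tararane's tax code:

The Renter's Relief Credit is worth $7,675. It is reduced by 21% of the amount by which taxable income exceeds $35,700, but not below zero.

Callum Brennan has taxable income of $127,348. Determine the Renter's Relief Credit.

$0

Renter's Relief Credit: 21% of the $91,648 excess over $35,700 is $19,246.08 ≥ base, so the credit is $0.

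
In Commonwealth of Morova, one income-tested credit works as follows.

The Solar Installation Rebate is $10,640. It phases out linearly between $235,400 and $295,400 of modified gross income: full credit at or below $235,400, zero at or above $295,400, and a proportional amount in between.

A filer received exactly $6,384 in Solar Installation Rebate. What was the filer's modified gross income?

$259,400

$6,384 is 6,384/10,640 of the full $10,640, so 4,256/10,640 of the $60,000 range has been used: income = $235,400 + $60,000 × 4,256/10,640 = $259,400.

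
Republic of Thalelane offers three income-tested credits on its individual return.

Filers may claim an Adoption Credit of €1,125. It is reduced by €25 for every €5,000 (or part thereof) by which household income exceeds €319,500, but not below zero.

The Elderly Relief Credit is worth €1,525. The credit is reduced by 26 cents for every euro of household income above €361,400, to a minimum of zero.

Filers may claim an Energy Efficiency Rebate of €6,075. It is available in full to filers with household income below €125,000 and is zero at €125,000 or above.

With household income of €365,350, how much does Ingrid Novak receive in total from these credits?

Adoption Credit: income exceeds €319,500 by €45,850, which is 10 full-or-partial €5,000 increments; reduction = 10 × €25 = €250, leaving €875.
Elderly Relief Credit: 26% of the €3,950 excess over €361,400 is €1,027; credit = €1,525 − €1,027 = €498.
Energy Efficiency Rebate: €365,350 meets or exceeds the €125,000 cutoff, so the credit is €0.
Total: €875 + €498 + €0 = €1,373.

€1,373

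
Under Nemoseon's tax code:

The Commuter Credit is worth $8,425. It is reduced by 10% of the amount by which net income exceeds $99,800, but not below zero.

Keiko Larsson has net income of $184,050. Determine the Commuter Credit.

$0

Commuter Credit: 10% of the $84,250 excess over $99,800 is $8,425 ≥ base, so the credit is $0.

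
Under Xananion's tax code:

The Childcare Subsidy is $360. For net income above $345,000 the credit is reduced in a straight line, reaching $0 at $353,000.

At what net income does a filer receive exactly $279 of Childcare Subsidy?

$279 is 279/360 of the full $360, so 81/360 of the $8,000 range has been used: income = $345,000 + $8,000 × 81/360 = $346,800.

$346,800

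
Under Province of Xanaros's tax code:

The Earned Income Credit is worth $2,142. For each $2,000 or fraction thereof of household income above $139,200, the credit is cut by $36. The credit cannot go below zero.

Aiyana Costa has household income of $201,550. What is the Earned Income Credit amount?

$990

Earned Income Credit: income exceeds $139,200 by $62,350, which is 32 full-or-partial $2,000 increments; reduction = 32 × $36 = $1,152, leaving $990.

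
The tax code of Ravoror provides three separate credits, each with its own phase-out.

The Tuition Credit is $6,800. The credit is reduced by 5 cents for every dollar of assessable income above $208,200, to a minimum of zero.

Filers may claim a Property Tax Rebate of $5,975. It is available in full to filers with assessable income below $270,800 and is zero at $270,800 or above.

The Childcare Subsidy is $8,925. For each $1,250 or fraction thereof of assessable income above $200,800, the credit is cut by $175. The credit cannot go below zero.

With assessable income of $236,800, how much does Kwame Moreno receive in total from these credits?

Tuition Credit: 5% of the $28,600 excess over $208,200 is $1,430; credit = $6,800 − $1,430 = $5,370.
Property Tax Rebate: $236,800 is below the $270,800 cutoff, so the full $5,975 applies.
Childcare Subsidy: income exceeds $200,800 by $36,000, which is 29 full-or-partial $1,250 increments; reduction = 29 × $175 = $5,075, leaving $3,850.
Total: $5,370 + $5,975 + $3,850 = $15,195.

$15,195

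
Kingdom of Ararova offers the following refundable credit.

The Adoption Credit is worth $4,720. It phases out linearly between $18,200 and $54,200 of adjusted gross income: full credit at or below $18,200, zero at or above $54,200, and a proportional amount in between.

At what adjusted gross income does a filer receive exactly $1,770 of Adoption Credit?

$1,770 is 1,770/4,720 of the full $4,720, so 2,950/4,720 of the $36,000 range has been used: income = $18,200 + $36,000 × 2,950/4,720 = $40,700.

$40,700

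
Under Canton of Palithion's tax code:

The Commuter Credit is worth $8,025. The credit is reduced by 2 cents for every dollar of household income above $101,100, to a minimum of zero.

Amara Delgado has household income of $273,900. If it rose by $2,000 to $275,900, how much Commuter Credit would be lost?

At $273,900 — 2% of the $172,800 excess over $101,100 is $3,456; credit = $8,025 − $3,456 = $4,569.
At $275,900 — 2% of the $174,800 excess over $101,100 is $3,496; credit = $8,025 − $3,496 = $4,529.
Lost: $4,569 − $4,529 = $40.

$40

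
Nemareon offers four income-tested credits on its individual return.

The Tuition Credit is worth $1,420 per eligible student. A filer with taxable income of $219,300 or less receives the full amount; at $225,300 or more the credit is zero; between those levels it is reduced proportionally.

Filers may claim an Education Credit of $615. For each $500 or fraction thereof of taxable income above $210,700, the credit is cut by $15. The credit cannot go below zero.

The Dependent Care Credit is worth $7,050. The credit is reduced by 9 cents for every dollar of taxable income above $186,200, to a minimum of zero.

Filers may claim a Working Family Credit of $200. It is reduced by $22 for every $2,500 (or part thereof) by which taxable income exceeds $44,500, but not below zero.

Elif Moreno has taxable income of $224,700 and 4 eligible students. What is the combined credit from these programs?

Tuition Credit: base = 4 × $1,420 = $5,680. $224,700 is $5,400 into a $6,000 phase-out range, leaving 600/6,000 of the credit: $5,680 × 600/6,000 = $568.
Education Credit: income exceeds $210,700 by $14,000, which is 28 full-or-partial $500 increments; reduction = 28 × $15 = $420, leaving $195.
Dependent Care Credit: 9% of the $38,500 excess over $186,200 is $3,465; credit = $7,050 − $3,465 = $3,585.
Working Family Credit: income exceeds $44,500 by $180,200 → 73 increments × $22 = $1,606 ≥ base, so the credit is $0.
Total: $568 + $195 + $3,585 + $0 = $4,348.

$4,348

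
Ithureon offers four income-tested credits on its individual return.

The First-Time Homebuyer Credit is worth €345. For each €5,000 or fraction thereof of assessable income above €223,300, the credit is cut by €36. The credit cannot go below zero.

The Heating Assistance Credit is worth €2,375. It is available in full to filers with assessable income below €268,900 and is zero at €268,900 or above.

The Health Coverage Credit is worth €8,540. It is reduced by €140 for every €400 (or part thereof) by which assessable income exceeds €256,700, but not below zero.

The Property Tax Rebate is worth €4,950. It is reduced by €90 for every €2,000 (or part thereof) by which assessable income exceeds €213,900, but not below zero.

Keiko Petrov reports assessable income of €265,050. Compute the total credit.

€10,606

First-Time Homebuyer Credit: income exceeds €223,300 by €41,750, which is 9 full-or-partial €5,000 increments; reduction = 9 × €36 = €324, leaving €21.
Heating Assistance Credit: €265,050 is below the €268,900 cutoff, so the full €2,375 applies.
Health Coverage Credit: income exceeds €256,700 by €8,350, which is 21 full-or-partial €400 increments; reduction = 21 × €140 = €2,940, leaving €5,600.
Property Tax Rebate: income exceeds €213,900 by €51,150, which is 26 full-or-partial €2,000 increments; reduction = 26 × €90 = €2,340, leaving €2,610.
Total: €21 + €2,375 + €5,600 + €2,610 = €10,606.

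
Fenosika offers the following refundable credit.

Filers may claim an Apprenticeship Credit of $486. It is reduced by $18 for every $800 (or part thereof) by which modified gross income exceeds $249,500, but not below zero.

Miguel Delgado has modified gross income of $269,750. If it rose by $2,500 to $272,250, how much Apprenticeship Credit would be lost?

$18

At $269,750 — income exceeds $249,500 by $20,250, which is 26 full-or-partial $800 increments; reduction = 26 × $18 = $468, leaving $18.
At $272,250 — income exceeds $249,500 by $22,750 → 29 increments × $18 = $522 ≥ base, so the credit is $0.
Lost: $18 − $0 = $18.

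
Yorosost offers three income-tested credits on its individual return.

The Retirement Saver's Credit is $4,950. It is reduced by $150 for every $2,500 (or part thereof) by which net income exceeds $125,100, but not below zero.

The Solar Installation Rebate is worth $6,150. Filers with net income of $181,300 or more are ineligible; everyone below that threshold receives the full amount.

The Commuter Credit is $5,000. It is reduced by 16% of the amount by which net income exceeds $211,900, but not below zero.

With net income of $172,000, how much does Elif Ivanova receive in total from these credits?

Retirement Saver's Credit: income exceeds $125,100 by $46,900, which is 19 full-or-partial $2,500 increments; reduction = 19 × $150 = $2,850, leaving $2,100.
Solar Installation Rebate: $172,000 is below the $181,300 cutoff, so the full $6,150 applies.
Commuter Credit: $172,000 is at or below the $211,900 threshold, so the full $5,000 applies.
Total: $2,100 + $6,150 + $5,000 = $13,250.

$13,250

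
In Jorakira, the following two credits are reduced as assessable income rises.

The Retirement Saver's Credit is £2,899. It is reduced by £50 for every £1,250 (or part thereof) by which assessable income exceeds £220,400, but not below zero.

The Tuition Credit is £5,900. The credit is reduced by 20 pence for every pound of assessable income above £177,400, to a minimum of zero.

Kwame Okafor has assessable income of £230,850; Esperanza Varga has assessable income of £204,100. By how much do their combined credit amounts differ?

£1,010

Kwame (£230,850): Retirement Saver's Credit: income exceeds £220,400 by £10,450, which is 9 full-or-partial £1,250 increments; reduction = 9 × £50 = £450, leaving £2,449. Tuition Credit: 20% of the £53,450 excess over £177,400 is £10,690 ≥ base, so the credit is £0. total £2,449 + £0 = £2,449
Esperanza (£204,100): Retirement Saver's Credit: £204,100 is at or below the £220,400 threshold, so the full £2,899 applies. Tuition Credit: 20% of the £26,700 excess over £177,400 is £5,340; credit = £5,900 − £5,340 = £560. total £2,899 + £560 = £3,459
Difference: |£2,449 − £3,459| = £1,010.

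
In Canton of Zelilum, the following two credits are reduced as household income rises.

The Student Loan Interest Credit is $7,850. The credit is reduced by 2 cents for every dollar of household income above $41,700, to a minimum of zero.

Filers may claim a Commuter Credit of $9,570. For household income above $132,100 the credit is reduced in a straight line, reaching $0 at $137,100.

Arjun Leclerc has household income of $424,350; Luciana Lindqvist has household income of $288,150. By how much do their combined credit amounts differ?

Arjun ($424,350): Student Loan Interest Credit: 2% of the $382,650 excess over $41,700 is $7,653; credit = $7,850 − $7,653 = $197. Commuter Credit: $424,350 is at or above $137,100, so the credit is $0. total $197 + $0 = $197
Luciana ($288,150): Student Loan Interest Credit: 2% of the $246,450 excess over $41,700 is $4,929; credit = $7,850 − $4,929 = $2,921. Commuter Credit: $288,150 is at or above $137,100, so the credit is $0. total $2,921 + $0 = $2,921
Difference: |$197 − $2,921| = $2,724.

$2,724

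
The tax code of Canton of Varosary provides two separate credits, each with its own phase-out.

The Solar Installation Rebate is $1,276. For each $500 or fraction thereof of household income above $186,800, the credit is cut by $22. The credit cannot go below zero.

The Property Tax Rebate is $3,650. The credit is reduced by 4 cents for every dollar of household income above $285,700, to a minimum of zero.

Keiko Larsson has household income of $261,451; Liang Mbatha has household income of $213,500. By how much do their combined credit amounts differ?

$88

Keiko ($261,451): Solar Installation Rebate: income exceeds $186,800 by $74,651 → 150 increments × $22 = $3,300 ≥ base, so the credit is $0. Property Tax Rebate: $261,451 is at or below the $285,700 threshold, so the full $3,650 applies. total $0 + $3,650 = $3,650
Liang ($213,500): Solar Installation Rebate: income exceeds $186,800 by $26,700, which is 54 full-or-partial $500 increments; reduction = 54 × $22 = $1,188, leaving $88. Property Tax Rebate: $213,500 is at or below the $285,700 threshold, so the full $3,650 applies. total $88 + $3,650 = $3,738
Difference: |$3,650 − $3,738| = $88.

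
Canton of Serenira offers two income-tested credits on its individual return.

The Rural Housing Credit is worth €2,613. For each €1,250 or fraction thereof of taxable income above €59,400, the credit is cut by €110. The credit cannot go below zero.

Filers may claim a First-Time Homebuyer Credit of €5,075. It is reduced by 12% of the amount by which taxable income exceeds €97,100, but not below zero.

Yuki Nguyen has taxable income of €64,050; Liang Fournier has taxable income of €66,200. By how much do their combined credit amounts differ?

€220

Yuki (€64,050): Rural Housing Credit: income exceeds €59,400 by €4,650, which is 4 full-or-partial €1,250 increments; reduction = 4 × €110 = €440, leaving €2,173. First-Time Homebuyer Credit: €64,050 is at or below the €97,100 threshold, so the full €5,075 applies. total €2,173 + €5,075 = €7,248
Liang (€66,200): Rural Housing Credit: income exceeds €59,400 by €6,800, which is 6 full-or-partial €1,250 increments; reduction = 6 × €110 = €660, leaving €1,953. First-Time Homebuyer Credit: €66,200 is at or below the €97,100 threshold, so the full €5,075 applies. total €1,953 + €5,075 = €7,028
Difference: |€7,248 − €7,028| = €220.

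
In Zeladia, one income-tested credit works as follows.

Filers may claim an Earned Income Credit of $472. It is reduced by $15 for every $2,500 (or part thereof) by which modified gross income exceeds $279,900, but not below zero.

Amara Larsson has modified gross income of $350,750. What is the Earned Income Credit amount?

Earned Income Credit: income exceeds $279,900 by $70,850, which is 29 full-or-partial $2,500 increments; reduction = 29 × $15 = $435, leaving $37.

$37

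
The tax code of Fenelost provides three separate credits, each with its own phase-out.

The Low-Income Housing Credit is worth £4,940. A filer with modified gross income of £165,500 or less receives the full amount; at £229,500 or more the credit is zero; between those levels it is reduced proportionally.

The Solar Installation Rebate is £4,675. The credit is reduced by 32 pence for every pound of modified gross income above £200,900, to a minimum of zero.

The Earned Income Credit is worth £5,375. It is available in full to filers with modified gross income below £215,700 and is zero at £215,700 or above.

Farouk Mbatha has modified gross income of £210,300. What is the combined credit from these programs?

£8,524

Low-Income Housing Credit: £210,300 is £44,800 into a £64,000 phase-out range, leaving 19,200/64,000 of the credit: £4,940 × 19,200/64,000 = £1,482.
Solar Installation Rebate: 32% of the £9,400 excess over £200,900 is £3,008; credit = £4,675 − £3,008 = £1,667.
Earned Income Credit: £210,300 is below the £215,700 cutoff, so the full £5,375 applies.
Total: £1,482 + £1,667 + £5,375 = £8,524.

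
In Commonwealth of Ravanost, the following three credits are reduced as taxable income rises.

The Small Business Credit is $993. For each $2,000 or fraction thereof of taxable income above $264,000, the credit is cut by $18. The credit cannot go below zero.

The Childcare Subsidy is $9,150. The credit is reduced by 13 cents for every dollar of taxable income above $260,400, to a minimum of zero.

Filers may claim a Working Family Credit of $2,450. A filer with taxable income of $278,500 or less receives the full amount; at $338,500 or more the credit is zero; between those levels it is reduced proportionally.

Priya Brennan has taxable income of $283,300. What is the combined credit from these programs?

$9,240

Small Business Credit: income exceeds $264,000 by $19,300, which is 10 full-or-partial $2,000 increments; reduction = 10 × $18 = $180, leaving $813.
Childcare Subsidy: 13% of the $22,900 excess over $260,400 is $2,977; credit = $9,150 − $2,977 = $6,173.
Working Family Credit: $283,300 is $4,800 into a $60,000 phase-out range, leaving 55,200/60,000 of the credit: $2,450 × 55,200/60,000 = $2,254.
Total: $813 + $6,173 + $2,254 = $9,240.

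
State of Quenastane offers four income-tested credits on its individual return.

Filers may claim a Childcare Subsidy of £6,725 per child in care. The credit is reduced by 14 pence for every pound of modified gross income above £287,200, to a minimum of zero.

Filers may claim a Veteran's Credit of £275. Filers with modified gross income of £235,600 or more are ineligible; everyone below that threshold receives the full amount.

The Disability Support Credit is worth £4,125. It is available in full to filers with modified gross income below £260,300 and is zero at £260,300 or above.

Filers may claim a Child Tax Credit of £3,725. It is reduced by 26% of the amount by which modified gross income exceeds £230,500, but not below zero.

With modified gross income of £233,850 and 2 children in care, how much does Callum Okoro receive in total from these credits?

Childcare Subsidy: base = 2 × £6,725 = £13,450. £233,850 is at or below the £287,200 threshold, so the full £13,450 applies.
Veteran's Credit: £233,850 is below the £235,600 cutoff, so the full £275 applies.
Disability Support Credit: £233,850 is below the £260,300 cutoff, so the full £4,125 applies.
Child Tax Credit: 26% of the £3,350 excess over £230,500 is £871; credit = £3,725 − £871 = £2,854.
Total: £13,450 + £275 + £4,125 + £2,854 = £20,704.

£20,704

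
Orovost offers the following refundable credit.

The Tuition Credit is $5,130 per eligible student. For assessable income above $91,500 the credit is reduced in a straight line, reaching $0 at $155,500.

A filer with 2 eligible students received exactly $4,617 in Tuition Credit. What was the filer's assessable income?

$126,700

Full credit = 2 × $5,130 = $10,260.
$4,617 is 4,617/10,260 of the full $10,260, so 5,643/10,260 of the $64,000 range has been used: income = $91,500 + $64,000 × 5,643/10,260 = $126,700.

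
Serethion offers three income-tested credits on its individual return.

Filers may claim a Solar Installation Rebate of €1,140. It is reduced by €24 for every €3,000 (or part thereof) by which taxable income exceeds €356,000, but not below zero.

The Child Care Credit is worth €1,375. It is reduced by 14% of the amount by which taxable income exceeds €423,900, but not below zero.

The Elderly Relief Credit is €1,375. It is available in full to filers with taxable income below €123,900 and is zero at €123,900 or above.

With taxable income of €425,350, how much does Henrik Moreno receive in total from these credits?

Solar Installation Rebate: income exceeds €356,000 by €69,350, which is 24 full-or-partial €3,000 increments; reduction = 24 × €24 = €576, leaving €564.
Child Care Credit: 14% of the €1,450 excess over €423,900 is €203; credit = €1,375 − €203 = €1,172.
Elderly Relief Credit: €425,350 meets or exceeds the €123,900 cutoff, so the credit is €0.
Total: €564 + €1,172 + €0 = €1,736.

€1,736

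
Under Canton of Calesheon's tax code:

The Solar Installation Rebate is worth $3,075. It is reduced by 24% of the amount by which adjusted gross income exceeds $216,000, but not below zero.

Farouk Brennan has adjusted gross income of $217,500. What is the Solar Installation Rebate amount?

Solar Installation Rebate: 24% of the $1,500 excess over $216,000 is $360; credit = $3,075 − $360 = $2,715.

$2,715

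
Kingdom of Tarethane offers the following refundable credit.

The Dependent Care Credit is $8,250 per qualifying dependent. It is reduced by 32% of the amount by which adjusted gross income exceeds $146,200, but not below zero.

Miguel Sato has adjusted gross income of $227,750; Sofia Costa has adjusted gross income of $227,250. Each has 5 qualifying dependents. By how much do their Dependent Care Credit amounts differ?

$160

Miguel ($227,750): Dependent Care Credit: base = 5 × $8,250 = $41,250. 32% of the $81,550 excess over $146,200 is $26,096; credit = $41,250 − $26,096 = $15,154.
Sofia ($227,250): Dependent Care Credit: base = 5 × $8,250 = $41,250. 32% of the $81,050 excess over $146,200 is $25,936; credit = $41,250 − $25,936 = $15,314.
Difference: |$15,154 − $15,314| = $160.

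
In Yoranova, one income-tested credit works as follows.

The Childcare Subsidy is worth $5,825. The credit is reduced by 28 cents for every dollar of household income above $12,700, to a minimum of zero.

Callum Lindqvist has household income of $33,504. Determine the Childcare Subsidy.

Childcare Subsidy: 28% of the $20,804 excess over $12,700 is $5,825.12 ≥ base, so the credit is $0.

$0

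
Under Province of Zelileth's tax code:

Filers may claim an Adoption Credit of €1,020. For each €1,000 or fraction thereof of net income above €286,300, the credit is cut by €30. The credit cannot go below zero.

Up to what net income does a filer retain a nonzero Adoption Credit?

€319,300

After 33 increments the reduction is 33 × €30 = €990, leaving €30; one more increment wipes it out. Increment 33 ends at excess 33 × €1,000 = €33,000, so the highest qualifying income is €286,300 + €33,000 = €319,300.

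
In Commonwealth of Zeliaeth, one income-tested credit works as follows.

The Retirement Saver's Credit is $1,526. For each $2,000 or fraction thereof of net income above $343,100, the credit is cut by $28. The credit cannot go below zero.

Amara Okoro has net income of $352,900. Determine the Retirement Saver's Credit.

$1,386

Retirement Saver's Credit: income exceeds $343,100 by $9,800, which is 5 full-or-partial $2,000 increments; reduction = 5 × $28 = $140, leaving $1,386.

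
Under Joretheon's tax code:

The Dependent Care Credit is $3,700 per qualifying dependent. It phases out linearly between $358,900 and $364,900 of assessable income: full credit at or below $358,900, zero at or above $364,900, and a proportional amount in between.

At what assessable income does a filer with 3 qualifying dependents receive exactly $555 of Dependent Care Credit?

Full credit = 3 × $3,700 = $11,100.
$555 is 555/11,100 of the full $11,100, so 10,545/11,100 of the $6,000 range has been used: income = $358,900 + $6,000 × 10,545/11,100 = $364,600.

$364,600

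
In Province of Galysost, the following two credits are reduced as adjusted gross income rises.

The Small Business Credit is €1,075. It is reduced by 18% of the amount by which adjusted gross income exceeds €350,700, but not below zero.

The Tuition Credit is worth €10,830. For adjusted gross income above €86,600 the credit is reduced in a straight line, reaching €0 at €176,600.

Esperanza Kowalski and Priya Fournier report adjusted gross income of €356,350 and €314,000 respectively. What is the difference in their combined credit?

Esperanza (€356,350): Small Business Credit: 18% of the €5,650 excess over €350,700 is €1,017; credit = €1,075 − €1,017 = €58. Tuition Credit: €356,350 is at or above €176,600, so the credit is €0. total €58 + €0 = €58
Priya (€314,000): Small Business Credit: €314,000 is at or below the €350,700 threshold, so the full €1,075 applies. Tuition Credit: €314,000 is at or above €176,600, so the credit is €0. total €1,075 + €0 = €1,075
Difference: |€58 − €1,075| = €1,017.

€1,017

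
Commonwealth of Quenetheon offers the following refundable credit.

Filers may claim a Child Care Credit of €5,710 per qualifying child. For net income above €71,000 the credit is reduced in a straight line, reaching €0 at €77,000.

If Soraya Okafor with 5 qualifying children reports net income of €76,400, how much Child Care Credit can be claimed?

Child Care Credit: base = 5 × €5,710 = €28,550. €76,400 is €5,400 into a €6,000 phase-out range, leaving 600/6,000 of the credit: €28,550 × 600/6,000 = €2,855.

€2,855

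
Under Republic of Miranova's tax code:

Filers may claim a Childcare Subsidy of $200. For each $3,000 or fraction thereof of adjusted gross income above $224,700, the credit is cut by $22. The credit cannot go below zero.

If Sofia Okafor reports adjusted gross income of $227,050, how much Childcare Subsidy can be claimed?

Childcare Subsidy: income exceeds $224,700 by $2,350, which is 1 full-or-partial $3,000 increment; reduction = 1 × $22 = $22, leaving $178.

$178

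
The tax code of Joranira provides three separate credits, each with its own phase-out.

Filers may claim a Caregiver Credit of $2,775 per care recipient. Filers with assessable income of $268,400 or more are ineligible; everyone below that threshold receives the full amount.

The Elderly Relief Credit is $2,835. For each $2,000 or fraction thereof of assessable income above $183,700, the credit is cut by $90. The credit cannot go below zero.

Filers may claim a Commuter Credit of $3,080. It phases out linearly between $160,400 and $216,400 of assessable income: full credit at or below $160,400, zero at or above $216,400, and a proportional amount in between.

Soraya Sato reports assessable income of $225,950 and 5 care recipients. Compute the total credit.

Caregiver Credit: base = 5 × $2,775 = $13,875. $225,950 is below the $268,400 cutoff, so the full $13,875 applies.
Elderly Relief Credit: income exceeds $183,700 by $42,250, which is 22 full-or-partial $2,000 increments; reduction = 22 × $90 = $1,980, leaving $855.
Commuter Credit: $225,950 is at or above $216,400, so the credit is $0.
Total: $13,875 + $855 + $0 = $14,730.

$14,730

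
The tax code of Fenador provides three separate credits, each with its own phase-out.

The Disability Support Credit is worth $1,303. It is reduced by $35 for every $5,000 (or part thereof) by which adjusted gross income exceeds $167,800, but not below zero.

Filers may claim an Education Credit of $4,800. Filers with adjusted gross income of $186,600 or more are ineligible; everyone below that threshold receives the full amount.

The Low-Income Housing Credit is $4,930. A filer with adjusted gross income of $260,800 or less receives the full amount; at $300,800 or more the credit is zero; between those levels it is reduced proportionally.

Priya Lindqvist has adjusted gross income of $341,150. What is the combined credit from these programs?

Disability Support Credit: income exceeds $167,800 by $173,350, which is 35 full-or-partial $5,000 increments; reduction = 35 × $35 = $1,225, leaving $78.
Education Credit: $341,150 meets or exceeds the $186,600 cutoff, so the credit is $0.
Low-Income Housing Credit: $341,150 is at or above $300,800, so the credit is $0.
Total: $78 + $0 + $0 = $78.

$78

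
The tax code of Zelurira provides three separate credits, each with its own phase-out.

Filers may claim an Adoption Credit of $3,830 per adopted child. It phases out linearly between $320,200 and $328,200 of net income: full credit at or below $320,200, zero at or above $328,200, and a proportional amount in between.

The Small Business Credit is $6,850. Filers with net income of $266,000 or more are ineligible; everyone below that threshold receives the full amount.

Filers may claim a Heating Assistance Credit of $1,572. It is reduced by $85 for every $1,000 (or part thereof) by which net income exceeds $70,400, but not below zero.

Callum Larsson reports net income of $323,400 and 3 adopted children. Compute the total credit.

Adoption Credit: base = 3 × $3,830 = $11,490. $323,400 is $3,200 into a $8,000 phase-out range, leaving 4,800/8,000 of the credit: $11,490 × 4,800/8,000 = $6,894.
Small Business Credit: $323,400 meets or exceeds the $266,000 cutoff, so the credit is $0.
Heating Assistance Credit: income exceeds $70,400 by $253,000 → 253 increments × $85 = $21,505 ≥ base, so the credit is $0.
Total: $6,894 + $0 + $0 = $6,894.

$6,894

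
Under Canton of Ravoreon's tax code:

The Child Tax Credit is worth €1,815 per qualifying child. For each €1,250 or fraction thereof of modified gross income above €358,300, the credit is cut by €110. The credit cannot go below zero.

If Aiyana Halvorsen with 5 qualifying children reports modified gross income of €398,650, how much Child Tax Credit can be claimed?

€5,445

Child Tax Credit: base = 5 × €1,815 = €9,075. income exceeds €358,300 by €40,350, which is 33 full-or-partial €1,250 increments; reduction = 33 × €110 = €3,630, leaving €5,445.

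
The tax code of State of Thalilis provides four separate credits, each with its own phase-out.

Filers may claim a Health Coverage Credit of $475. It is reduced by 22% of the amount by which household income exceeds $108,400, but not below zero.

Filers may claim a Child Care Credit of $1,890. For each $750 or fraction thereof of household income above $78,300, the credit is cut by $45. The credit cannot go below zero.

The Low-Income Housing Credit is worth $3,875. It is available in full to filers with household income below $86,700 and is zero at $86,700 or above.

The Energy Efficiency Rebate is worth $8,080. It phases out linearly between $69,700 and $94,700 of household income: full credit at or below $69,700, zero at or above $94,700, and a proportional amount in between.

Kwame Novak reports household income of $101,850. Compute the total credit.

Health Coverage Credit: $101,850 is at or below the $108,400 threshold, so the full $475 applies.
Child Care Credit: income exceeds $78,300 by $23,550, which is 32 full-or-partial $750 increments; reduction = 32 × $45 = $1,440, leaving $450.
Low-Income Housing Credit: $101,850 meets or exceeds the $86,700 cutoff, so the credit is $0.
Energy Efficiency Rebate: $101,850 is at or above $94,700, so the credit is $0.
Total: $475 + $450 + $0 + $0 = $925.

$925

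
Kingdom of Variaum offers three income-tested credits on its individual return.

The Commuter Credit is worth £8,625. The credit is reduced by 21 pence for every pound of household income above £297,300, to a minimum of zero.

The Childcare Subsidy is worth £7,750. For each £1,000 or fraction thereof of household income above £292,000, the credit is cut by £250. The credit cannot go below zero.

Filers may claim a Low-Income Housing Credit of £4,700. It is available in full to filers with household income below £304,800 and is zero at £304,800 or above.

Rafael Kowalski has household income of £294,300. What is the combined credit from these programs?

Commuter Credit: £294,300 is at or below the £297,300 threshold, so the full £8,625 applies.
Childcare Subsidy: income exceeds £292,000 by £2,300, which is 3 full-or-partial £1,000 increments; reduction = 3 × £250 = £750, leaving £7,000.
Low-Income Housing Credit: £294,300 is below the £304,800 cutoff, so the full £4,700 applies.
Total: £8,625 + £7,000 + £4,700 = £20,325.

£20,325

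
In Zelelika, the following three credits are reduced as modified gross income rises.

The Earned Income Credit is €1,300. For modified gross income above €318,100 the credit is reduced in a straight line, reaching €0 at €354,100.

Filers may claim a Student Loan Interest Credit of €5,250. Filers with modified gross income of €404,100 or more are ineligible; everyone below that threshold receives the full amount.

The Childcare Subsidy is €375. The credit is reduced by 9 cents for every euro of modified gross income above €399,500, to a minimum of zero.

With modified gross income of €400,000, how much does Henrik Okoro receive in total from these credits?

€5,580

Earned Income Credit: €400,000 is at or above €354,100, so the credit is €0.
Student Loan Interest Credit: €400,000 is below the €404,100 cutoff, so the full €5,250 applies.
Childcare Subsidy: 9% of the €500 excess over €399,500 is €45; credit = €375 − €45 = €330.
Total: €0 + €5,250 + €330 = €5,580.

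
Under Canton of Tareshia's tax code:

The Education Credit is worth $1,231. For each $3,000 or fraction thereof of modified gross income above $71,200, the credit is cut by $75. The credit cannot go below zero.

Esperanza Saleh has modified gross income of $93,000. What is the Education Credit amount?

Education Credit: income exceeds $71,200 by $21,800, which is 8 full-or-partial $3,000 increments; reduction = 8 × $75 = $600, leaving $631.

$631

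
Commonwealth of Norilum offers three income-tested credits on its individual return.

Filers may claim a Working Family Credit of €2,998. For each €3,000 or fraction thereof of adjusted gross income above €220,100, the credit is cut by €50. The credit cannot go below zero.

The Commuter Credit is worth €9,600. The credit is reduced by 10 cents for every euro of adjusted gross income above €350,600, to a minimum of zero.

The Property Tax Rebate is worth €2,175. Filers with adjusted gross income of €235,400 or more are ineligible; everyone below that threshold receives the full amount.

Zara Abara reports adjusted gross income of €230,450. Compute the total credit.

€14,573

Working Family Credit: income exceeds €220,100 by €10,350, which is 4 full-or-partial €3,000 increments; reduction = 4 × €50 = €200, leaving €2,798.
Commuter Credit: €230,450 is at or below the €350,600 threshold, so the full €9,600 applies.
Property Tax Rebate: €230,450 is below the €235,400 cutoff, so the full €2,175 applies.
Total: €2,798 + €9,600 + €2,175 = €14,573.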